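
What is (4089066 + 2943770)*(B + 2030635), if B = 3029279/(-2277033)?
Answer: 2956233353291139376/207003 ≈ 1.4281e+13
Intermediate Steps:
B = -275389/207003 (B = 3029279*(-1/2277033) = -275389/207003 ≈ -1.3304)
(4089066 + 2943770)*(B + 2030635) = (4089066 + 2943770)*(-275389/207003 + 2030635) = 7032836*(420347261516/207003) = 2956233353291139376/207003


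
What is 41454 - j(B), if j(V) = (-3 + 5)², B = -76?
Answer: 41450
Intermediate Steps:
j(V) = 4 (j(V) = 2² = 4)
41454 - j(B) = 41454 - 1*4 = 41454 - 4 = 41450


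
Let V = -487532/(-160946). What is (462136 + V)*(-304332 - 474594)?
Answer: -28968035240383044/80473 ≈ -3.5997e+11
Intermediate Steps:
V = 243766/80473 (V = -487532*(-1/160946) = 243766/80473 ≈ 3.0292)
(462136 + V)*(-304332 - 474594) = (462136 + 243766/80473)*(-304332 - 474594) = (37189714094/80473)*(-778926) = -28968035240383044/80473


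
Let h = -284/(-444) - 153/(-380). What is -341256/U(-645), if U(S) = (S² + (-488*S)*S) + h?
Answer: 14394178080/8545844057537 ≈ 0.0016843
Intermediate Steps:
h = 43963/42180 (h = -284*(-1/444) - 153*(-1/380) = 71/111 + 153/380 = 43963/42180 ≈ 1.0423)
U(S) = 43963/42180 - 487*S² (U(S) = (S² + (-488*S)*S) + 43963/42180 = (S² - 488*S²) + 43963/42180 = -487*S² + 43963/42180 = 43963/42180 - 487*S²)
-341256/U(-645) = -341256/(43963/42180 - 487*(-645)²) = -341256/(43963/42180 - 487*416025) = -341256/(43963/42180 - 202604175) = -341256/(-8545844057537/42180) = -341256*(-42180/8545844057537) = 14394178080/8545844057537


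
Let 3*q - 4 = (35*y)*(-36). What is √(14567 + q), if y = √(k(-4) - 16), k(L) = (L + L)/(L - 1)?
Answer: √(131115 - 4536*I*√10)/3 ≈ 120.88 - 6.5925*I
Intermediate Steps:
k(L) = 2*L/(-1 + L) (k(L) = (2*L)/(-1 + L) = 2*L/(-1 + L))
y = 6*I*√10/5 (y = √(2*(-4)/(-1 - 4) - 16) = √(2*(-4)/(-5) - 16) = √(2*(-4)*(-⅕) - 16) = √(8/5 - 16) = √(-72/5) = 6*I*√10/5 ≈ 3.7947*I)
q = 4/3 - 504*I*√10 (q = 4/3 + ((35*(6*I*√10/5))*(-36))/3 = 4/3 + ((42*I*√10)*(-36))/3 = 4/3 + (-1512*I*√10)/3 = 4/3 - 504*I*√10 ≈ 1.3333 - 1593.8*I)
√(14567 + q) = √(14567 + (4/3 - 504*I*√10)) = √(43705/3 - 504*I*√10)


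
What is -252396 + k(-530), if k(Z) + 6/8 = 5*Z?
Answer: -1020187/4 ≈ -2.5505e+5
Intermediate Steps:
k(Z) = -¾ + 5*Z
-252396 + k(-530) = -252396 + (-¾ + 5*(-530)) = -252396 + (-¾ - 2650) = -252396 - 10603/4 = -1020187/4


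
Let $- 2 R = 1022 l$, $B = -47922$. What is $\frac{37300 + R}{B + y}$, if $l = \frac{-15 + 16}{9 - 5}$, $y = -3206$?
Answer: $- \frac{148689}{204512} \approx -0.72704$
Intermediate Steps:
$l = \frac{1}{4}$ ($l = 1 \cdot \frac{1}{4} = \frac{1}{4} \approx 0.25$)
$R = - \frac{511}{4}$ ($R = - \frac{1022 \cdot \frac{1}{4}}{2} = \left(- \frac{1}{2}\right) \frac{511}{2} = - \frac{511}{4} \approx -127.75$)
$\frac{37300 + R}{B + y} = \frac{37300 - \frac{511}{4}}{-47922 - 3206} = \frac{148689}{4 \left(-51128\right)} = \frac{148689}{4} \left(- \frac{1}{51128}\right) = - \frac{148689}{204512}$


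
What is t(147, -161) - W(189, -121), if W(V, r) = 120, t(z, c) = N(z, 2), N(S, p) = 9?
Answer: -111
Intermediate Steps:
t(z, c) = 9
t(147, -161) - W(189, -121) = 9 - 1*120 = 9 - 120 = -111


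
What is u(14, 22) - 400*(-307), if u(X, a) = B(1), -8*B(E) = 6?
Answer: 491197/4 ≈ 1.2280e+5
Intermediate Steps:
B(E) = -¾ (B(E) = -⅛*6 = -¾)
u(X, a) = -¾
u(14, 22) - 400*(-307) = -¾ - 400*(-307) = -¾ + 122800 = 491197/4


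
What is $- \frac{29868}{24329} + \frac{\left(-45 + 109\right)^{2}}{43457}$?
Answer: $- \frac{1198322092}{1057265353} \approx -1.1334$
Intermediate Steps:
$- \frac{29868}{24329} + \frac{\left(-45 + 109\right)^{2}}{43457} = \left(-29868\right) \frac{1}{24329} + 64^{2} \cdot \frac{1}{43457} = - \frac{29868}{24329} + 4096 \cdot \frac{1}{43457} = - \frac{29868}{24329} + \frac{4096}{43457} = - \frac{1198322092}{1057265353}$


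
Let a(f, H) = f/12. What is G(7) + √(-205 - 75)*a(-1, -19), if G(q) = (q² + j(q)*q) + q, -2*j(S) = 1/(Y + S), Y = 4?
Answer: 1225/22 - I*√70/6 ≈ 55.682 - 1.3944*I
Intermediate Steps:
a(f, H) = f/12 (a(f, H) = f*(1/12) = f/12)
j(S) = -1/(2*(4 + S))
G(q) = q + q² - q/(8 + 2*q) (G(q) = (q² + (-1/(8 + 2*q))*q) + q = (q² - q/(8 + 2*q)) + q = q + q² - q/(8 + 2*q))
G(7) + √(-205 - 75)*a(-1, -19) = (½)*7*(-1 + 2*(1 + 7)*(4 + 7))/(4 + 7) + √(-205 - 75)*((1/12)*(-1)) = (½)*7*(-1 + 2*8*11)/11 + √(-280)*(-1/12) = (½)*7*(1/11)*(-1 + 176) + (2*I*√70)*(-1/12) = (½)*7*(1/11)*175 - I*√70/6 = 1225/22 - I*√70/6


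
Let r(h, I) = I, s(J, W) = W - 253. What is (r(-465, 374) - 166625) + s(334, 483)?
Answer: -166021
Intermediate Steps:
s(J, W) = -253 + W
(r(-465, 374) - 166625) + s(334, 483) = (374 - 166625) + (-253 + 483) = -166251 + 230 = -166021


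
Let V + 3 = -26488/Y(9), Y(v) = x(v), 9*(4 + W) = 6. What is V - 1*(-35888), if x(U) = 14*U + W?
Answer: 1640777/46 ≈ 35669.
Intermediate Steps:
W = -10/3 (W = -4 + (⅑)*6 = -4 + ⅔ = -10/3 ≈ -3.3333)
x(U) = -10/3 + 14*U (x(U) = 14*U - 10/3 = -10/3 + 14*U)
Y(v) = -10/3 + 14*v
V = -10071/46 (V = -3 - 26488/(-10/3 + 14*9) = -3 - 26488/(-10/3 + 126) = -3 - 26488/368/3 = -3 - 26488*3/368 = -3 - 9933/46 = -10071/46 ≈ -218.93)
V - 1*(-35888) = -10071/46 - 1*(-35888) = -10071/46 + 35888 = 1640777/46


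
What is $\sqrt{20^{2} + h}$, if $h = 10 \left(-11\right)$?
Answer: $\sqrt{290} \approx 17.029$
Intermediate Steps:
$h = -110$
$\sqrt{20^{2} + h} = \sqrt{20^{2} - 110} = \sqrt{400 - 110} = \sqrt{290}$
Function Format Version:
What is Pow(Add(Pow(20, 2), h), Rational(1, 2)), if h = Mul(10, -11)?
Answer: Pow(290, Rational(1, 2)) ≈ 17.029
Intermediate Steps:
h = -110
Pow(Add(Pow(20, 2), h), Rational(1, 2)) = Pow(Add(Pow(20, 2), -110), Rational(1, 2)) = Pow(Add(400, -110), Rational(1, 2)) = Pow(290, Rational(1, 2))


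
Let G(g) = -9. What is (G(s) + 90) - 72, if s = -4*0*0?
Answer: 9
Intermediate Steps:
s = 0 (s = 0*0 = 0)
(G(s) + 90) - 72 = (-9 + 90) - 72 = 81 - 72 = 9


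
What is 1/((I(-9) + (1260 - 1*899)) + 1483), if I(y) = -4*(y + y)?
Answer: 1/1916 ≈ 0.00052192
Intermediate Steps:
I(y) = -8*y
1/((I(-9) + (1260 - 1*899)) + 1483) = 1/((-8*(-9) + (1260 - 1*899)) + 1483) = 1/((72 + (1260 - 899)) + 1483) = 1/((72 + 361) + 1483) = 1/(433 + 1483) = 1/1916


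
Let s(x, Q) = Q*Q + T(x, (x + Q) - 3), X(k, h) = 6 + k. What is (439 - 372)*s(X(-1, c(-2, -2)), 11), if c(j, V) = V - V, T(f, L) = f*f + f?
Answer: 10117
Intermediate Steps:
T(f, L) = f + f² (T(f, L) = f² + f = f + f²)
c(j, V) = 0
s(x, Q) = Q² + x*(1 + x) (s(x, Q) = Q*Q + x*(1 + x) = Q² + x*(1 + x))
(439 - 372)*s(X(-1, c(-2, -2)), 11) = (439 - 372)*(11² + (6 - 1)*(1 + (6 - 1))) = 67*(121 + 5*(1 + 5)) = 67*(121 + 5*6) = 67*(121 + 30) = 67*151 = 10117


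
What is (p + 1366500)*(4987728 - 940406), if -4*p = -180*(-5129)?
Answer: 4596523358790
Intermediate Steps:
p = -230805 (p = -(-45)*(-5129) = -¼*923220 = -230805)
(p + 1366500)*(4987728 - 940406) = (-230805 + 1366500)*(4987728 - 940406) = 1135695*4047322 = 4596523358790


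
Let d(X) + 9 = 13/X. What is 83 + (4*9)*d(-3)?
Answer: -397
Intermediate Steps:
d(X) = -9 + 13/X
83 + (4*9)*d(-3) = 83 + (4*9)*(-9 + 13/(-3)) = 83 + 36*(-9 + 13*(-1/3)) = 83 + 36*(-9 - 13/3) = 83 + 36*(-40/3) = 83 - 480 = -397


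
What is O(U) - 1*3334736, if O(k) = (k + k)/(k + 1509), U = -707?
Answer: -1337229843/401 ≈ -3.3347e+6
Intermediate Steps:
O(k) = 2*k/(1509 + k) (O(k) = (2*k)/(1509 + k) = 2*k/(1509 + k))
O(U) - 1*3334736 = 2*(-707)/(1509 - 707) - 1*3334736 = 2*(-707)/802 - 3334736 = 2*(-707)*(1/802) - 3334736 = -707/401 - 3334736 = -1337229843/401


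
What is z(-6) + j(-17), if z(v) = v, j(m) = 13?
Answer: 7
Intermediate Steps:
z(-6) + j(-17) = -6 + 13 = 7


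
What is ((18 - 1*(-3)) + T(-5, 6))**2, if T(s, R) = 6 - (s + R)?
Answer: 676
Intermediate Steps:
T(s, R) = 6 - R - s (T(s, R) = 6 - (R + s) = 6 + (-R - s) = 6 - R - s)
((18 - 1*(-3)) + T(-5, 6))**2 = ((18 - 1*(-3)) + (6 - 1*6 - 1*(-5)))**2 = ((18 + 3) + (6 - 6 + 5))**2 = (21 + 5)**2 = 26**2 = 676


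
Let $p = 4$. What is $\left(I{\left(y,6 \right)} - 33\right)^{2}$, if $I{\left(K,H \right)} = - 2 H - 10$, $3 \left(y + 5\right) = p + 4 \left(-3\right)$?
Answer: $3025$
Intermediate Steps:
$y = - \frac{23}{3}$ ($y = -5 + \frac{4 + 4 \left(-3\right)}{3} = -5 + \frac{4 - 12}{3} = -5 + \frac{1}{3} \left(-8\right) = -5 - \frac{8}{3} = - \frac{23}{3} \approx -7.6667$)
$I{\left(K,H \right)} = -10 - 2 H$
$\left(I{\left(y,6 \right)} - 33\right)^{2} = \left(\left(-10 - 12\right) - 33\right)^{2} = \left(-22 - 33\right)^{2} = \left(-55\right)^{2} = 3025$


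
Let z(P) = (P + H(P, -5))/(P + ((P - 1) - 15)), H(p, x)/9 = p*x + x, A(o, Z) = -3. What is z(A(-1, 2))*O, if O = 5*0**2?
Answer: 0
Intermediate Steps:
H(p, x) = 9*x + 9*p*x (H(p, x) = 9*(p*x + x) = 9*(x + p*x) = 9*x + 9*p*x)
O = 0 (O = 5*0 = 0)
z(P) = (-45 - 44*P)/(-16 + 2*P) (z(P) = (P + 9*(-5)*(1 + P))/(P + ((P - 1) - 15)) = (P + (-45 - 45*P))/(P + ((-1 + P) - 15)) = (-45 - 44*P)/(P + (-16 + P)) = (-45 - 44*P)/(-16 + 2*P))
z(A(-1, 2))*O = ((-45 - 44*(-3))/(2*(-8 - 3)))*0 = ((1/2)*(-45 + 132)/(-11))*0 = ((1/2)*(-1/11)*87)*0 = -87/22*0 = 0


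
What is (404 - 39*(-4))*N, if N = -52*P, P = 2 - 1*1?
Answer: -29120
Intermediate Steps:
P = 1 (P = 2 - 1 = 1)
N = -52 (N = -52*1 = -52)
(404 - 39*(-4))*N = (404 - 39*(-4))*(-52) = (404 + 156)*(-52) = 560*(-52) = -29120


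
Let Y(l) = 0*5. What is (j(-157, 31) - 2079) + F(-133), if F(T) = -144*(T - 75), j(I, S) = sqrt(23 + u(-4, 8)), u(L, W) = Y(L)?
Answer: 27873 + sqrt(23) ≈ 27878.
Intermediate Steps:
Y(l) = 0
u(L, W) = 0
j(I, S) = sqrt(23) (j(I, S) = sqrt(23 + 0) = sqrt(23))
F(T) = 10800 - 144*T (F(T) = -144*(-75 + T) = 10800 - 144*T)
(j(-157, 31) - 2079) + F(-133) = (sqrt(23) - 2079) + (10800 - 144*(-133)) = (-2079 + sqrt(23)) + (10800 + 19152) = (-2079 + sqrt(23)) + 29952 = 27873 + sqrt(23)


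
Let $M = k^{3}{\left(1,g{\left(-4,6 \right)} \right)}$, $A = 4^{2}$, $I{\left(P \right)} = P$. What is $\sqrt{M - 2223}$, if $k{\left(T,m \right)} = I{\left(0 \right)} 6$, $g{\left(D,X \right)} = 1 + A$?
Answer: $3 i \sqrt{247} \approx 47.149 i$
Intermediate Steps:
$A = 16$
$g{\left(D,X \right)} = 17$ ($g{\left(D,X \right)} = 1 + 16 = 17$)
$k{\left(T,m \right)} = 0$ ($k{\left(T,m \right)} = 0 \cdot 6 = 0$)
$M = 0$ ($M = 0^{3} = 0$)
$\sqrt{M - 2223} = \sqrt{0 - 2223} = \sqrt{-2223} = 3 i \sqrt{247}$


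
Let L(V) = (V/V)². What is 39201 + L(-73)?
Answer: 39202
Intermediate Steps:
L(V) = 1 (L(V) = 1² = 1)
39201 + L(-73) = 39201 + 1 = 39202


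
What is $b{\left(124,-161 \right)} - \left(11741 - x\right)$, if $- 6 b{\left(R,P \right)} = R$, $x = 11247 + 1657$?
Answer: $\frac{3427}{3} \approx 1142.3$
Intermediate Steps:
$x = 12904$
$b{\left(R,P \right)} = - \frac{R}{6}$
$b{\left(124,-161 \right)} - \left(11741 - x\right) = \left(- \frac{1}{6}\right) 124 - \left(11741 - 12904\right) = - \frac{62}{3} - \left(11741 - 12904\right) = - \frac{62}{3} - -1163 = - \frac{62}{3} + 1163 = \frac{3427}{3}$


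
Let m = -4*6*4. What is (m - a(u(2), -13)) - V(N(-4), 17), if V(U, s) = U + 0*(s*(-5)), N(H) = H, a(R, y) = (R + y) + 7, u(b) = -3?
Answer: -83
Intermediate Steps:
a(R, y) = 7 + R + y
m = -96 (m = -24*4 = -96)
V(U, s) = U (V(U, s) = U + 0*(-5*s) = U + 0 = U)
(m - a(u(2), -13)) - V(N(-4), 17) = (-96 - (7 - 3 - 13)) - 1*(-4) = (-96 - 1*(-9)) + 4 = (-96 + 9) + 4 = -87 + 4 = -83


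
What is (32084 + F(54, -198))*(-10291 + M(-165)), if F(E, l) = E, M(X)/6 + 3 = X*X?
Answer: 4918431658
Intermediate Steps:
M(X) = -18 + 6*X**2 (M(X) = -18 + 6*(X*X) = -18 + 6*X**2)
(32084 + F(54, -198))*(-10291 + M(-165)) = (32084 + 54)*(-10291 + (-18 + 6*(-165)**2)) = 32138*(-10291 + (-18 + 6*27225)) = 32138*(-10291 + (-18 + 163350)) = 32138*(-10291 + 163332) = 32138*153041 = 4918431658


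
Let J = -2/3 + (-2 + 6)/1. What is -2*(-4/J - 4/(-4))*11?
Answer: 22/5 ≈ 4.4000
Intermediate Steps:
J = 10/3 (J = -2*⅓ + 4*1 = -⅔ + 4 = 10/3 ≈ 3.3333)
-2*(-4/J - 4/(-4))*11 = -2*(-4/10/3 - 4/(-4))*11 = -2*(-4*3/10 - 4*(-¼))*11 = -2*(-6/5 + 1)*11 = -2*(-⅕)*11 = (⅖)*11 = 22/5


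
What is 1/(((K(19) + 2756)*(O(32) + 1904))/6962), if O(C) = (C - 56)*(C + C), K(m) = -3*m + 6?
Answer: 3481/497720 ≈ 0.0069939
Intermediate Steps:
K(m) = 6 - 3*m
O(C) = 2*C*(-56 + C) (O(C) = (-56 + C)*(2*C) = 2*C*(-56 + C))
1/(((K(19) + 2756)*(O(32) + 1904))/6962) = 1/((((6 - 3*19) + 2756)*(2*32*(-56 + 32) + 1904))/6962) = 1/((((6 - 57) + 2756)*(2*32*(-24) + 1904))*(1/6962)) = 1/(((-51 + 2756)*(-1536 + 1904))*(1/6962)) = 1/((2705*368)*(1/6962)) = 1/(995440*(1/6962)) = 1/(497720/3481) = 3481/497720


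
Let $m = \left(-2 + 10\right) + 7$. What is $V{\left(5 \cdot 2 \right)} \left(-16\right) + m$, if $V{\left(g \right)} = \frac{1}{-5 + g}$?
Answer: $\frac{59}{5} \approx 11.8$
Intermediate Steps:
$m = 15$ ($m = 8 + 7 = 15$)
$V{\left(5 \cdot 2 \right)} \left(-16\right) + m = \frac{1}{-5 + 5 \cdot 2} \left(-16\right) + 15 = \frac{1}{-5 + 10} \left(-16\right) + 15 = \frac{1}{5} \left(-16\right) + 15 = - \frac{16}{5} + 15 = \frac{59}{5}$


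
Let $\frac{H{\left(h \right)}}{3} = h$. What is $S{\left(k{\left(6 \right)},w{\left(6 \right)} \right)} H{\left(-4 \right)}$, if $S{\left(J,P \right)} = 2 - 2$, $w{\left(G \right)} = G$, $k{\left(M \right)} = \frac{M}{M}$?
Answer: $0$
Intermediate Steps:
$k{\left(M \right)} = 1$
$H{\left(h \right)} = 3 h$
$S{\left(J,P \right)} = 0$ ($S{\left(J,P \right)} = 2 - 2 = 0$)
$S{\left(k{\left(6 \right)},w{\left(6 \right)} \right)} H{\left(-4 \right)} = 0 \cdot 3 \left(-4\right) = 0 \left(-12\right) = 0$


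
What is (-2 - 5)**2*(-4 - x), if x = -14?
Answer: 490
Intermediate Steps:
(-2 - 5)**2*(-4 - x) = (-2 - 5)**2*(-4 - 1*(-14)) = (-7)**2*(-4 + 14) = 49*10 = 490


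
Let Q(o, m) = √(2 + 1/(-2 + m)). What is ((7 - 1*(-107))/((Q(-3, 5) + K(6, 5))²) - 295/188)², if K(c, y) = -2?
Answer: 2863416440977/22090000 + 830546316*√21/29375 ≈ 2.5919e+5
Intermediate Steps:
((7 - 1*(-107))/((Q(-3, 5) + K(6, 5))²) - 295/188)² = ((7 - 1*(-107))/((√((-3 + 2*5)/(-2 + 5)) - 2)²) - 295/188)² = ((7 + 107)/((√((-3 + 10)/3) - 2)²) - 295*1/188)² = (114/((√((⅓)*7) - 2)²) - 295/188)² = (114/((√(7/3) - 2)²) - 295/188)² = (114/((√21/3 - 2)²) - 295/188)² = (114/((-2 + √21/3)²) - 295/188)² = (114/(-2 + √21/3)² - 295/188)² = (-295/188 + 114/(-2 + √21/3)²)²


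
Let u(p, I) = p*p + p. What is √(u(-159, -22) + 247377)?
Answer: √272499 ≈ 522.01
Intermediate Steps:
u(p, I) = p + p² (u(p, I) = p² + p = p + p²)
√(u(-159, -22) + 247377) = √(-159*(1 - 159) + 247377) = √(-159*(-158) + 247377) = √(25122 + 247377) = √272499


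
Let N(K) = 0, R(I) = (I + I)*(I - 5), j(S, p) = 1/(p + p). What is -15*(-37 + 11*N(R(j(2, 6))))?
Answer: 555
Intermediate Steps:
j(S, p) = 1/(2*p)
R(I) = 2*I*(-5 + I) (R(I) = (2*I)*(-5 + I) = 2*I*(-5 + I))
-15*(-37 + 11*N(R(j(2, 6)))) = -15*(-37 + 11*0) = -15*(-37 + 0) = -15*(-37) = 555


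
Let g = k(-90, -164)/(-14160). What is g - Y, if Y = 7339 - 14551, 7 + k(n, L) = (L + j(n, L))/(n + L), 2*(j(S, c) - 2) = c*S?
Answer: 6484744169/899160 ≈ 7212.0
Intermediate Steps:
j(S, c) = 2 + S*c/2 (j(S, c) = 2 + (c*S)/2 = 2 + (S*c)/2 = 2 + S*c/2)
k(n, L) = -7 + (2 + L + L*n/2)/(L + n) (k(n, L) = -7 + (L + (2 + n*L/2))/(n + L) = -7 + (L + (2 + L*n/2))/(L + n) = -7 + (2 + L + L*n/2)/(L + n))
Y = -7212
g = 2249/899160 (g = ((2 - 7*(-90) - 6*(-164) + (½)*(-164)*(-90))/(-164 - 90))/(-14160) = ((2 + 630 + 984 + 7380)/(-254))*(-1/14160) = -1/254*8996*(-1/14160) = -4498/127*(-1/14160) = 2249/899160 ≈ 0.0025012)
g - Y = 2249/899160 - 1*(-7212) = 2249/899160 + 7212 = 6484744169/899160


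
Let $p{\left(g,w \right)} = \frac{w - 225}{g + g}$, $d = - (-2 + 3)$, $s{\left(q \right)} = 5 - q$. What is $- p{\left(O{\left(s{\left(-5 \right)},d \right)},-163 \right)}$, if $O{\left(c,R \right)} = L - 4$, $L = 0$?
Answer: $- \frac{97}{2} \approx -48.5$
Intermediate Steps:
$d = -1$ ($d = \left(-1\right) 1 = -1$)
$O{\left(c,R \right)} = -4$ ($O{\left(c,R \right)} = 0 - 4 = -4$)
$p{\left(g,w \right)} = \frac{-225 + w}{2 g}$
$- p{\left(O{\left(s{\left(-5 \right)},d \right)},-163 \right)} = - \frac{-225 - 163}{2 \left(-4\right)} = - \frac{\left(-1\right) \left(-388\right)}{2 \cdot 4} = \left(-1\right) \frac{97}{2} = - \frac{97}{2}$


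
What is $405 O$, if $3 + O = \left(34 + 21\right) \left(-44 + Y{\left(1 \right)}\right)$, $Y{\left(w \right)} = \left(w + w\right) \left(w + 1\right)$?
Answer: $-892215$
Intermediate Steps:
$Y{\left(w \right)} = 2 w \left(1 + w\right)$
$O = -2203$ ($O = -3 + \left(34 + 21\right) \left(-44 + 2 \cdot 1 \left(1 + 1\right)\right) = -3 + 55 \left(-44 + 2 \cdot 1 \cdot 2\right) = -3 + 55 \left(-44 + 4\right) = -3 + 55 \left(-40\right) = -3 - 2200 = -2203$)
$405 O = 405 \left(-2203\right) = -892215$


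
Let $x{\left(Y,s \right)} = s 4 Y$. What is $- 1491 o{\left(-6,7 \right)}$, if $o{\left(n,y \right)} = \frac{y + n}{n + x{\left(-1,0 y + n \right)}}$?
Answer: $- \frac{497}{6} \approx -82.833$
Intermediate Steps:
$x{\left(Y,s \right)} = 4 Y s$ ($x{\left(Y,s \right)} = 4 s Y = 4 Y s$)
$o{\left(n,y \right)} = - \frac{n + y}{3 n}$ ($o{\left(n,y \right)} = \frac{y + n}{n + 4 \left(-1\right) \left(0 y + n\right)} = \frac{n + y}{n + 4 \left(-1\right) \left(0 + n\right)} = \frac{n + y}{n + 4 \left(-1\right) n} = \frac{n + y}{n - 4 n} = \frac{n + y}{\left(-3\right) n} = \left(n + y\right) \left(- \frac{1}{3 n}\right) = - \frac{n + y}{3 n}$)
$- 1491 o{\left(-6,7 \right)} = - 1491 \frac{\left(-1\right) \left(-6\right) - 7}{3 \left(-6\right)} = - 1491 \cdot \frac{1}{3} \left(- \frac{1}{6}\right) \left(6 - 7\right) = - 1491 \cdot \frac{1}{3} \left(- \frac{1}{6}\right) \left(-1\right) = \left(-1491\right) \frac{1}{18} = - \frac{497}{6}$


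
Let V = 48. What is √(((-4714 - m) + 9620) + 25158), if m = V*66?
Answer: 164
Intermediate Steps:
m = 3168 (m = 48*66 = 3168)
√(((-4714 - m) + 9620) + 25158) = √(((-4714 - 1*3168) + 9620) + 25158) = √(((-4714 - 3168) + 9620) + 25158) = √((-7882 + 9620) + 25158) = √(1738 + 25158) = √26896 = 164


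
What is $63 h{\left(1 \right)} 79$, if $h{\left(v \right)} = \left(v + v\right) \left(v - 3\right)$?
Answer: $-19908$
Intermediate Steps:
$h{\left(v \right)} = 2 v \left(-3 + v\right)$
$63 h{\left(1 \right)} 79 = 63 \cdot 2 \cdot 1 \left(-3 + 1\right) 79 = 63 \cdot 2 \cdot 1 \left(-2\right) 79 = 63 \left(-4\right) 79 = \left(-252\right) 79 = -19908$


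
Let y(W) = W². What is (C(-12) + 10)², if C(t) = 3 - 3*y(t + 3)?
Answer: 52900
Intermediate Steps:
C(t) = 3 - 3*(3 + t)² (C(t) = 3 - 3*(t + 3)² = 3 - 3*(3 + t)²)
(C(-12) + 10)² = ((3 - 3*(3 - 12)²) + 10)² = ((3 - 3*(-9)²) + 10)² = ((3 - 3*81) + 10)² = ((3 - 243) + 10)² = (-240 + 10)² = (-230)² = 52900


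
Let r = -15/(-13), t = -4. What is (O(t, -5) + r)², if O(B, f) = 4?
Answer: 4489/169 ≈ 26.562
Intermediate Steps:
r = 15/13 (r = -15*(-1/13) = 15/13 ≈ 1.1538)
(O(t, -5) + r)² = (4 + 15/13)² = (67/13)² = 4489/169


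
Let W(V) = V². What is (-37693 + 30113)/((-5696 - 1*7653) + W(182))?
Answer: -1516/3955 ≈ -0.38331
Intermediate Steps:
(-37693 + 30113)/((-5696 - 1*7653) + W(182)) = (-37693 + 30113)/((-5696 - 1*7653) + 182²) = -7580/((-5696 - 7653) + 33124) = -7580/(-13349 + 33124) = -7580/19775 = -7580*1/19775 = -1516/3955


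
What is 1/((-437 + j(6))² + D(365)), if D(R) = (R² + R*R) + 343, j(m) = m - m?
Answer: 1/457762 ≈ 2.1845e-6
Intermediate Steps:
j(m) = 0
D(R) = 343 + 2*R² (D(R) = (R² + R²) + 343 = 2*R² + 343 = 343 + 2*R²)
1/((-437 + j(6))² + D(365)) = 1/((-437 + 0)² + (343 + 2*365²)) = 1/((-437)² + (343 + 2*133225)) = 1/(190969 + (343 + 266450)) = 1/(190969 + 266793) = 1/457762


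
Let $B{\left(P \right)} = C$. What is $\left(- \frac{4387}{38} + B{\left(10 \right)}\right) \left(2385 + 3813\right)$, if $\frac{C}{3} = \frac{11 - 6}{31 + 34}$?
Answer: $- \frac{176385783}{247} \approx -7.1411 \cdot 10^{5}$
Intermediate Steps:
$C = \frac{3}{13}$ ($C = 3 \frac{11 - 6}{31 + 34} = 3 \cdot \frac{5}{65} = 3 \cdot 5 \cdot \frac{1}{65} = 3 \cdot \frac{1}{13} = \frac{3}{13} \approx 0.23077$)
$B{\left(P \right)} = \frac{3}{13}$
$\left(- \frac{4387}{38} + B{\left(10 \right)}\right) \left(2385 + 3813\right) = \left(- \frac{4387}{38} + \frac{3}{13}\right) \left(2385 + 3813\right) = \left(\left(-4387\right) \frac{1}{38} + \frac{3}{13}\right) 6198 = \left(- \frac{4387}{38} + \frac{3}{13}\right) 6198 = \left(- \frac{56917}{494}\right) 6198 = - \frac{176385783}{247}$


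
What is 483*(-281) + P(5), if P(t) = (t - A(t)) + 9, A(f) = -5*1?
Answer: -135704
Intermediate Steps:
A(f) = -5
P(t) = 14 + t (P(t) = (t - 1*(-5)) + 9 = (t + 5) + 9 = (5 + t) + 9 = 14 + t)
483*(-281) + P(5) = 483*(-281) + (14 + 5) = -135723 + 19 = -135704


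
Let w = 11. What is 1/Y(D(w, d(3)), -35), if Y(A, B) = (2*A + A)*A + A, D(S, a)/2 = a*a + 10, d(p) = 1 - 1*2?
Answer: 1/1474 ≈ 0.00067843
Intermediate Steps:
d(p) = -1 (d(p) = 1 - 2 = -1)
D(S, a) = 20 + 2*a**2 (D(S, a) = 2*(a*a + 10) = 2*(a**2 + 10) = 2*(10 + a**2) = 20 + 2*a**2)
Y(A, B) = A + 3*A**2 (Y(A, B) = (3*A)*A + A = 3*A**2 + A = A + 3*A**2)
1/Y(D(w, d(3)), -35) = 1/((20 + 2*(-1)**2)*(1 + 3*(20 + 2*(-1)**2))) = 1/((20 + 2*1)*(1 + 3*(20 + 2*1))) = 1/((20 + 2)*(1 + 3*(20 + 2))) = 1/(22*(1 + 3*22)) = 1/(22*(1 + 66)) = 1/(22*67) = 1/1474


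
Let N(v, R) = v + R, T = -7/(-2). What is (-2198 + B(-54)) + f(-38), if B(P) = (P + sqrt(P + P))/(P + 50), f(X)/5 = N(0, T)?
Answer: -2167 - 3*I*sqrt(3)/2 ≈ -2167.0 - 2.5981*I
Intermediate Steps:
T = 7/2 (T = -7*(-1/2) = 7/2 ≈ 3.5000)
N(v, R) = R + v
f(X) = 35/2 (f(X) = 5*(7/2 + 0) = 5*(7/2) = 35/2)
B(P) = (P + sqrt(2)*sqrt(P))/(50 + P) (B(P) = (P + sqrt(2*P))/(50 + P) = (P + sqrt(2)*sqrt(P))/(50 + P))
(-2198 + B(-54)) + f(-38) = (-2198 + (-54 + sqrt(2)*sqrt(-54))/(50 - 54)) + 35/2 = (-2198 + (-54 + sqrt(2)*(3*I*sqrt(6)))/(-4)) + 35/2 = (-2198 - (-54 + 6*I*sqrt(3))/4) + 35/2 = (-2198 + (27/2 - 3*I*sqrt(3)/2)) + 35/2 = (-4369/2 - 3*I*sqrt(3)/2) + 35/2 = -2167 - 3*I*sqrt(3)/2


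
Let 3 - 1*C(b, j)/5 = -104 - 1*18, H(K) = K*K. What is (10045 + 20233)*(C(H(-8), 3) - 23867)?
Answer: -703721276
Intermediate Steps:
H(K) = K²
C(b, j) = 625 (C(b, j) = 15 - 5*(-104 - 1*18) = 15 - 5*(-104 - 18) = 15 - 5*(-122) = 15 + 610 = 625)
(10045 + 20233)*(C(H(-8), 3) - 23867) = (10045 + 20233)*(625 - 23867) = 30278*(-23242) = -703721276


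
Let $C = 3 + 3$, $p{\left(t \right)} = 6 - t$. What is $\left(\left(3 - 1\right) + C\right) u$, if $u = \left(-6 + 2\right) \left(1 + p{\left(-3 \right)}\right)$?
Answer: $-320$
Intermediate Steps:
$C = 6$
$u = -40$ ($u = \left(-6 + 2\right) \left(1 + \left(6 - -3\right)\right) = - 4 \left(1 + \left(6 + 3\right)\right) = - 4 \left(1 + 9\right) = \left(-4\right) 10 = -40$)
$\left(\left(3 - 1\right) + C\right) u = \left(\left(3 - 1\right) + 6\right) \left(-40\right) = \left(2 + 6\right) \left(-40\right) = 8 \left(-40\right) = -320$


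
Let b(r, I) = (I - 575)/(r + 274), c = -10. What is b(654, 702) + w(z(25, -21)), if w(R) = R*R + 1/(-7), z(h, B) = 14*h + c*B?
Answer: 2037145561/6496 ≈ 3.1360e+5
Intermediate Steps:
b(r, I) = (-575 + I)/(274 + r)
z(h, B) = -10*B + 14*h (z(h, B) = 14*h - 10*B = -10*B + 14*h)
w(R) = -⅐ + R² (w(R) = R² - ⅐ = -⅐ + R²)
b(654, 702) + w(z(25, -21)) = (-575 + 702)/(274 + 654) + (-⅐ + (-10*(-21) + 14*25)²) = 127/928 + (-⅐ + (210 + 350)²) = (1/928)*127 + (-⅐ + 560²) = 127/928 + (-⅐ + 313600) = 127/928 + 2195199/7 = 2037145561/6496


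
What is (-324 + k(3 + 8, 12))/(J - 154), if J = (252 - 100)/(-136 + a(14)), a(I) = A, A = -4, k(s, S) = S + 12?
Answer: 2625/1357 ≈ 1.9344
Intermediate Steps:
k(s, S) = 12 + S
a(I) = -4
J = -38/35 (J = (252 - 100)/(-136 - 4) = 152/(-140) = 152*(-1/140) = -38/35 ≈ -1.0857)
(-324 + k(3 + 8, 12))/(J - 154) = (-324 + (12 + 12))/(-38/35 - 154) = (-324 + 24)/(-5428/35) = -300*(-35/5428) = 2625/1357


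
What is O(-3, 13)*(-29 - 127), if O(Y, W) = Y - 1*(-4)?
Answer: -156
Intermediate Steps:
O(Y, W) = 4 + Y (O(Y, W) = Y + 4 = 4 + Y)
O(-3, 13)*(-29 - 127) = (4 - 3)*(-29 - 127) = 1*(-156) = -156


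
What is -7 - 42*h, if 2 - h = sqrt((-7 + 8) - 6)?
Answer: -91 + 42*I*sqrt(5) ≈ -91.0 + 93.915*I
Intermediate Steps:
h = 2 - I*sqrt(5) (h = 2 - sqrt((-7 + 8) - 6) = 2 - sqrt(1 - 6) = 2 - sqrt(-5) = 2 - I*sqrt(5) ≈ 2.0 - 2.2361*I)
-7 - 42*h = -7 - 42*(2 - I*sqrt(5)) = -7 + (-84 + 42*I*sqrt(5)) = -91 + 42*I*sqrt(5)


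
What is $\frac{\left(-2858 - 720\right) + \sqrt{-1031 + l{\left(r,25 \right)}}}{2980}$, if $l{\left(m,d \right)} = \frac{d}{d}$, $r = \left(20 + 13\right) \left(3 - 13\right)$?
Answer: $- \frac{1789}{1490} + \frac{i \sqrt{1030}}{2980} \approx -1.2007 + 0.01077 i$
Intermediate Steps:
$r = -330$ ($r = 33 \left(-10\right) = -330$)
$l{\left(m,d \right)} = 1$
$\frac{\left(-2858 - 720\right) + \sqrt{-1031 + l{\left(r,25 \right)}}}{2980} = \frac{\left(-2858 - 720\right) + \sqrt{-1031 + 1}}{2980} = \left(\left(-2858 + \left(-1190 + 470\right)\right) + \sqrt{-1030}\right) \frac{1}{2980} = \left(\left(-2858 - 720\right) + i \sqrt{1030}\right) \frac{1}{2980} = \left(-3578 + i \sqrt{1030}\right) \frac{1}{2980} = - \frac{1789}{1490} + \frac{i \sqrt{1030}}{2980}$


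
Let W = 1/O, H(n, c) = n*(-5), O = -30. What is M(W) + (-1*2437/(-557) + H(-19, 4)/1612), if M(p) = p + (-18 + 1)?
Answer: -169688977/13468260 ≈ -12.599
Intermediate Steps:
H(n, c) = -5*n
W = -1/30 (W = 1/(-30) = -1/30 ≈ -0.033333)
M(p) = -17 + p (M(p) = p - 17 = -17 + p)
M(W) + (-1*2437/(-557) + H(-19, 4)/1612) = (-17 - 1/30) + (-1*2437/(-557) - 5*(-19)/1612) = -511/30 + (-2437*(-1/557) + 95*(1/1612)) = -511/30 + (2437/557 + 95/1612) = -511/30 + 3981359/897884 = -169688977/13468260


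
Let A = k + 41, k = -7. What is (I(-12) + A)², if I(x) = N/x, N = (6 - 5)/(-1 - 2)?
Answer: 1500625/1296 ≈ 1157.9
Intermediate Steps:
A = 34 (A = -7 + 41 = 34)
N = -⅓ (N = 1/(-3) = 1*(-⅓) = -⅓ ≈ -0.33333)
I(x) = -1/(3*x)
(I(-12) + A)² = (-⅓/(-12) + 34)² = (-⅓*(-1/12) + 34)² = (1/36 + 34)² = (1225/36)² = 1500625/1296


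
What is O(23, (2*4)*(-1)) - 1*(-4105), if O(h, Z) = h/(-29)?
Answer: 119022/29 ≈ 4104.2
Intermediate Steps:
O(h, Z) = -h/29 (O(h, Z) = h*(-1/29) = -h/29)
O(23, (2*4)*(-1)) - 1*(-4105) = -1/29*23 - 1*(-4105) = -23/29 + 4105 = 119022/29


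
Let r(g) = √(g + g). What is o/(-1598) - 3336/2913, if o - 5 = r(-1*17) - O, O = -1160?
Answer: -2908191/1551658 - I*√34/1598 ≈ -1.8742 - 0.0036489*I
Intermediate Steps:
r(g) = √2*√g (r(g) = √(2*g) = √2*√g)
o = 1165 + I*√34 (o = 5 + (√2*√(-1*17) - 1*(-1160)) = 5 + (√2*√(-17) + 1160) = 5 + (√2*(I*√17) + 1160) = 5 + (I*√34 + 1160) = 5 + (1160 + I*√34) = 1165 + I*√34 ≈ 1165.0 + 5.831*I)
o/(-1598) - 3336/2913 = (1165 + I*√34)/(-1598) - 3336/2913 = (1165 + I*√34)*(-1/1598) - 3336*1/2913 = (-1165/1598 - I*√34/1598) - 1112/971 = -2908191/1551658 - I*√34/1598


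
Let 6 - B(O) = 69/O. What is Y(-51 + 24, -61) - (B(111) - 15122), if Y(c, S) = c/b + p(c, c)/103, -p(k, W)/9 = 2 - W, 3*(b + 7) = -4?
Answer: 1440303391/95275 ≈ 15117.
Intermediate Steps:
b = -25/3 (b = -7 + (⅓)*(-4) = -7 - 4/3 = -25/3 ≈ -8.3333)
B(O) = 6 - 69/O
p(k, W) = -18 + 9*W (p(k, W) = -9*(2 - W) = -18 + 9*W)
Y(c, S) = -18/103 - 84*c/2575 (Y(c, S) = c/(-25/3) + (-18 + 9*c)/103 = c*(-3/25) + (-18 + 9*c)*(1/103) = -3*c/25 + (-18/103 + 9*c/103) = -18/103 - 84*c/2575)
Y(-51 + 24, -61) - (B(111) - 15122) = (-18/103 - 84*(-51 + 24)/2575) - ((6 - 69/111) - 15122) = (-18/103 - 84/2575*(-27)) - ((6 - 69*1/111) - 15122) = (-18/103 + 2268/2575) - ((6 - 23/37) - 15122) = 1818/2575 - (199/37 - 15122) = 1818/2575 - 1*(-559315/37) = 1818/2575 + 559315/37 = 1440303391/95275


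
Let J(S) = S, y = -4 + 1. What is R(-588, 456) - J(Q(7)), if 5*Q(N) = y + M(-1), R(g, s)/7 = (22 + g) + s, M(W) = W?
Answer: -3846/5 ≈ -769.20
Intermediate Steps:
y = -3
R(g, s) = 154 + 7*g + 7*s (R(g, s) = 7*((22 + g) + s) = 7*(22 + g + s) = 154 + 7*g + 7*s)
Q(N) = -⅘ (Q(N) = (-3 - 1)/5 = (⅕)*(-4) = -⅘)
R(-588, 456) - J(Q(7)) = (154 + 7*(-588) + 7*456) - 1*(-⅘) = (154 - 4116 + 3192) + ⅘ = -770 + ⅘ = -3846/5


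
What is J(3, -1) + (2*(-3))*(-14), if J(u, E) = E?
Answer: 83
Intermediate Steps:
J(3, -1) + (2*(-3))*(-14) = -1 + (2*(-3))*(-14) = -1 - 6*(-14) = -1 + 84 = 83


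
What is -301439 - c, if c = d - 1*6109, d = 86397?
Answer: -381727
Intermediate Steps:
c = 80288 (c = 86397 - 1*6109 = 86397 - 6109 = 80288)
-301439 - c = -301439 - 1*80288 = -301439 - 80288 = -381727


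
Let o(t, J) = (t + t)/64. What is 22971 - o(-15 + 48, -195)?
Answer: 735039/32 ≈ 22970.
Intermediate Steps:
o(t, J) = t/32 (o(t, J) = (2*t)*(1/64) = t/32)
22971 - o(-15 + 48, -195) = 22971 - (-15 + 48)/32 = 22971 - 33/32 = 735039/32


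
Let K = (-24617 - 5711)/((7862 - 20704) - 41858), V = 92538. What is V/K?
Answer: 632728575/3791 ≈ 1.6690e+5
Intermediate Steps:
K = 7582/13675 (K = -30328/(-12842 - 41858) = -30328/(-54700) = -30328*(-1/54700) = 7582/13675 ≈ 0.55444)
V/K = 92538/(7582/13675) = 92538*(13675/7582) = 632728575/3791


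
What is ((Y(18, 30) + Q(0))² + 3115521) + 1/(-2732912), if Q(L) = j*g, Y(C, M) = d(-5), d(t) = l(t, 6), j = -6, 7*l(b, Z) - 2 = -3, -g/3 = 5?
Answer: 59755577666713/19130384 ≈ 3.1236e+6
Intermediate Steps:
g = -15 (g = -3*5 = -15)
l(b, Z) = -⅐ (l(b, Z) = 2/7 + (⅐)*(-3) = 2/7 - 3/7 = -⅐)
d(t) = -⅐
Y(C, M) = -⅐
Q(L) = 90 (Q(L) = -6*(-15) = 90)
((Y(18, 30) + Q(0))² + 3115521) + 1/(-2732912) = ((-⅐ + 90)² + 3115521) + 1/(-2732912) = ((629/7)² + 3115521) - 1/2732912 = (395641/49 + 3115521) - 1/2732912 = 153056170/49 - 1/2732912 = 59755577666713/19130384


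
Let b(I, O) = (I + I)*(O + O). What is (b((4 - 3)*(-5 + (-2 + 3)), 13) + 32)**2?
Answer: 30976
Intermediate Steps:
b(I, O) = 4*I*O (b(I, O) = (2*I)*(2*O) = 4*I*O)
(b((4 - 3)*(-5 + (-2 + 3)), 13) + 32)**2 = (4*((4 - 3)*(-5 + (-2 + 3)))*13 + 32)**2 = (4*(1*(-5 + 1))*13 + 32)**2 = (4*(1*(-4))*13 + 32)**2 = (4*(-4)*13 + 32)**2 = (-208 + 32)**2 = (-176)**2 = 30976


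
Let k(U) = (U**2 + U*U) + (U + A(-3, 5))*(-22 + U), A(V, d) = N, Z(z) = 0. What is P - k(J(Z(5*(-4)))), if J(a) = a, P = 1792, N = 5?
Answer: 1902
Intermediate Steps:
A(V, d) = 5
k(U) = 2*U**2 + (-22 + U)*(5 + U) (k(U) = (U**2 + U*U) + (U + 5)*(-22 + U) = (U**2 + U**2) + (5 + U)*(-22 + U) = 2*U**2 + (-22 + U)*(5 + U))
P - k(J(Z(5*(-4)))) = 1792 - (-110 - 17*0 + 3*0**2) = 1792 - (-110 + 0 + 3*0) = 1792 - (-110 + 0 + 0) = 1792 - 1*(-110) = 1792 + 110 = 1902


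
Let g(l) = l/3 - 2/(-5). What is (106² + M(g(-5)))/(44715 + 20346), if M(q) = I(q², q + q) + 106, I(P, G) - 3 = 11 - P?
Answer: 2554739/14638725 ≈ 0.17452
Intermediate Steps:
I(P, G) = 14 - P (I(P, G) = 3 + (11 - P) = 14 - P)
g(l) = ⅖ + l/3 (g(l) = l*(⅓) - 2*(-⅕) = l/3 + ⅖ = ⅖ + l/3)
M(q) = 120 - q² (M(q) = (14 - q²) + 106 = 120 - q²)
(106² + M(g(-5)))/(44715 + 20346) = (106² + (120 - (⅖ + (⅓)*(-5))²))/(44715 + 20346) = (11236 + (120 - (⅖ - 5/3)²))/65061 = (11236 + (120 - (-19/15)²))*(1/65061) = (11236 + (120 - 1*361/225))*(1/65061) = (11236 + (120 - 361/225))*(1/65061) = (11236 + 26639/225)*(1/65061) = (2554739/225)*(1/65061) = 2554739/14638725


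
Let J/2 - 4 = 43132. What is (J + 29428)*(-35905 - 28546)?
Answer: -7456980700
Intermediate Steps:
J = 86272 (J = 8 + 2*43132 = 8 + 86264 = 86272)
(J + 29428)*(-35905 - 28546) = (86272 + 29428)*(-35905 - 28546) = 115700*(-64451) = -7456980700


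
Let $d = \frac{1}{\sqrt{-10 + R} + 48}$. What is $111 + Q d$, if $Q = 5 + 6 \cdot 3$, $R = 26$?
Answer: $\frac{5795}{52} \approx 111.44$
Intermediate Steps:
$d = \frac{1}{52}$ ($d = \frac{1}{\sqrt{-10 + 26} + 48} = \frac{1}{\sqrt{16} + 48} = \frac{1}{4 + 48} = \frac{1}{52} \approx 0.019231$)
$Q = 23$ ($Q = 5 + 18 = 23$)
$111 + Q d = 111 + 23 \cdot \frac{1}{52} = 111 + \frac{23}{52} = \frac{5795}{52}$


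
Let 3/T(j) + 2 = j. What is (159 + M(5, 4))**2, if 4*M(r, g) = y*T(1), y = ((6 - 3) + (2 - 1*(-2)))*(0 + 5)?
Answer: 281961/16 ≈ 17623.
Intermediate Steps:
T(j) = 3/(-2 + j)
y = 35 (y = (3 + (2 + 2))*5 = (3 + 4)*5 = 7*5 = 35)
M(r, g) = -105/4 (M(r, g) = (35*(3/(-2 + 1)))/4 = (35*(3/(-1)))/4 = (35*(3*(-1)))/4 = (35*(-3))/4 = (1/4)*(-105) = -105/4)
(159 + M(5, 4))**2 = (159 - 105/4)**2 = (531/4)**2 = 281961/16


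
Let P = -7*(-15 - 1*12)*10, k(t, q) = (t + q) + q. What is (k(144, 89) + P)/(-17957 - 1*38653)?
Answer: -1106/28305 ≈ -0.039074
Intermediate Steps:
k(t, q) = t + 2*q (k(t, q) = (q + t) + q = t + 2*q)
P = 1890 (P = -7*(-15 - 12)*10 = -7*(-27)*10 = 189*10 = 1890)
(k(144, 89) + P)/(-17957 - 1*38653) = ((144 + 2*89) + 1890)/(-17957 - 1*38653) = ((144 + 178) + 1890)/(-17957 - 38653) = (322 + 1890)/(-56610) = 2212*(-1/56610) = -1106/28305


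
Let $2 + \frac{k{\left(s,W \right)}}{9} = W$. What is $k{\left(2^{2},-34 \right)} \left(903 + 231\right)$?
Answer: $-367416$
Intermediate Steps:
$k{\left(s,W \right)} = -18 + 9 W$
$k{\left(2^{2},-34 \right)} \left(903 + 231\right) = \left(-18 + 9 \left(-34\right)\right) \left(903 + 231\right) = \left(-18 - 306\right) 1134 = \left(-324\right) 1134 = -367416$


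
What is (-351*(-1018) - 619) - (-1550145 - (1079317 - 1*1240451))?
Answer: 1745710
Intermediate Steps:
(-351*(-1018) - 619) - (-1550145 - (1079317 - 1*1240451)) = (357318 - 619) - (-1550145 - (1079317 - 1240451)) = 356699 - (-1550145 - 1*(-161134)) = 356699 - (-1550145 + 161134) = 356699 - 1*(-1389011) = 356699 + 1389011 = 1745710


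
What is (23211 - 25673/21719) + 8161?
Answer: 681342795/21719 ≈ 31371.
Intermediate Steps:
(23211 - 25673/21719) + 8161 = 504094036/21719 + 8161 = 681342795/21719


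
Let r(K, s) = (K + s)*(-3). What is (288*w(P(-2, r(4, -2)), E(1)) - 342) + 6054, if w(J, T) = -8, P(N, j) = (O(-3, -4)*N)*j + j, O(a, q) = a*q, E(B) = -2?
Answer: 3408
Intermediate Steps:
r(K, s) = -3*K - 3*s
P(N, j) = j + 12*N*j (P(N, j) = ((-3*(-4))*N)*j + j = (12*N)*j + j = 12*N*j + j = j + 12*N*j)
(288*w(P(-2, r(4, -2)), E(1)) - 342) + 6054 = (288*(-8) - 342) + 6054 = (-2304 - 342) + 6054 = -2646 + 6054 = 3408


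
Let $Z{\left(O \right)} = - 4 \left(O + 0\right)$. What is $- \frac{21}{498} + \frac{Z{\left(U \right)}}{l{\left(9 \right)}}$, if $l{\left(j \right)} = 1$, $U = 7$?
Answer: $- \frac{4655}{166} \approx -28.042$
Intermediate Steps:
$Z{\left(O \right)} = - 4 O$
$- \frac{21}{498} + \frac{Z{\left(U \right)}}{l{\left(9 \right)}} = - \frac{21}{498} + \frac{\left(-4\right) 7}{1} = \left(-21\right) \frac{1}{498} - 28 = - \frac{7}{166} - 28 = - \frac{4655}{166}$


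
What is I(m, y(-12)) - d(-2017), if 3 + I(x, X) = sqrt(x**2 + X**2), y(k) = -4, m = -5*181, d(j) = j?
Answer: 2014 + sqrt(819041) ≈ 2919.0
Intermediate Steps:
m = -905
I(x, X) = -3 + sqrt(X**2 + x**2) (I(x, X) = -3 + sqrt(x**2 + X**2) = -3 + sqrt(X**2 + x**2))
I(m, y(-12)) - d(-2017) = (-3 + sqrt((-4)**2 + (-905)**2)) - 1*(-2017) = (-3 + sqrt(16 + 819025)) + 2017 = (-3 + sqrt(819041)) + 2017 = 2014 + sqrt(819041)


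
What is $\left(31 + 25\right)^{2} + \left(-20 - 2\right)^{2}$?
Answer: $3620$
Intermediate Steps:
$\left(31 + 25\right)^{2} + \left(-20 - 2\right)^{2} = 56^{2} + \left(-20 + \left(0 - 2\right)\right)^{2} = 3136 + \left(-20 - 2\right)^{2} = 3136 + \left(-22\right)^{2} = 3136 + 484 = 3620$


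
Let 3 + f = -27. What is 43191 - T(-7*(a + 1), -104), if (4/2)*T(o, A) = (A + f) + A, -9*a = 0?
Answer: 43310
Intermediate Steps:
a = 0 (a = -⅑*0 = 0)
f = -30 (f = -3 - 27 = -30)
T(o, A) = -15 + A (T(o, A) = ((A - 30) + A)/2 = ((-30 + A) + A)/2 = (-30 + 2*A)/2 = -15 + A)
43191 - T(-7*(a + 1), -104) = 43191 - (-15 - 104) = 43191 - 1*(-119) = 43191 + 119 = 43310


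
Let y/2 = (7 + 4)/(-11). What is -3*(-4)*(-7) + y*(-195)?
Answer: 306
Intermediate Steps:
y = -2 (y = 2*((7 + 4)/(-11)) = 2*(-1/11*11) = 2*(-1) = -2)
-3*(-4)*(-7) + y*(-195) = -3*(-4)*(-7) - 2*(-195) = 12*(-7) + 390 = -84 + 390 = 306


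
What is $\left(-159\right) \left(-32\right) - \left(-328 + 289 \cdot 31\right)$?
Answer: $-3543$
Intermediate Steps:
$\left(-159\right) \left(-32\right) - \left(-328 + 289 \cdot 31\right) = 5088 - \left(-328 + 8959\right) = 5088 - 8631 = -3543$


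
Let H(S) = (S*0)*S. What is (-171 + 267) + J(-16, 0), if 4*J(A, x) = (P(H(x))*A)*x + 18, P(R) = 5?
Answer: 201/2 ≈ 100.50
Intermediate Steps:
H(S) = 0 (H(S) = 0*S = 0)
J(A, x) = 9/2 + 5*A*x/4 (J(A, x) = ((5*A)*x + 18)/4 = (5*A*x + 18)/4 = (18 + 5*A*x)/4 = 9/2 + 5*A*x/4)
(-171 + 267) + J(-16, 0) = (-171 + 267) + (9/2 + (5/4)*(-16)*0) = 96 + (9/2 + 0) = 96 + 9/2 = 201/2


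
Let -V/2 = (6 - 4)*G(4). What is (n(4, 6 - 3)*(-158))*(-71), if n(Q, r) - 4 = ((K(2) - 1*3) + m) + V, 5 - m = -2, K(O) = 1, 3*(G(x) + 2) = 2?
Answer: 482374/3 ≈ 1.6079e+5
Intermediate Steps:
G(x) = -4/3 (G(x) = -2 + (⅓)*2 = -2 + ⅔ = -4/3)
m = 7 (m = 5 - 1*(-2) = 5 + 2 = 7)
V = 16/3 (V = -2*(6 - 4)*(-4)/3 = -4*(-4)/3 = -2*(-8/3) = 16/3 ≈ 5.3333)
n(Q, r) = 43/3 (n(Q, r) = 4 + (((1 - 1*3) + 7) + 16/3) = 4 + (((1 - 3) + 7) + 16/3) = 4 + ((-2 + 7) + 16/3) = 4 + (5 + 16/3) = 4 + 31/3 = 43/3)
(n(4, 6 - 3)*(-158))*(-71) = ((43/3)*(-158))*(-71) = -6794/3*(-71) = 482374/3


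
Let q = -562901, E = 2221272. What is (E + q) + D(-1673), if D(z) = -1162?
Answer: 1657209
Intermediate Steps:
(E + q) + D(-1673) = (2221272 - 562901) - 1162 = 1658371 - 1162 = 1657209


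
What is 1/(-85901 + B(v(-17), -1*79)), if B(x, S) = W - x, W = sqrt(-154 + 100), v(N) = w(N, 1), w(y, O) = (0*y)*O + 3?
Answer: -42952/3689748635 - 3*I*sqrt(6)/7379497270 ≈ -1.1641e-5 - 9.958e-10*I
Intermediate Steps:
w(y, O) = 3 (w(y, O) = 0*O + 3 = 0 + 3 = 3)
v(N) = 3
W = 3*I*sqrt(6) (W = sqrt(-54) = 3*I*sqrt(6) ≈ 7.3485*I)
B(x, S) = -x + 3*I*sqrt(6) (B(x, S) = 3*I*sqrt(6) - x = -x + 3*I*sqrt(6))
1/(-85901 + B(v(-17), -1*79)) = 1/(-85901 + (-1*3 + 3*I*sqrt(6))) = 1/(-85901 + (-3 + 3*I*sqrt(6))) = 1/(-85904 + 3*I*sqrt(6))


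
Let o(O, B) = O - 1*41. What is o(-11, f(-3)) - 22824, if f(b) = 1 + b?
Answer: -22876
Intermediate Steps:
o(O, B) = -41 + O (o(O, B) = O - 41 = -41 + O)
o(-11, f(-3)) - 22824 = (-41 - 11) - 22824 = -52 - 22824 = -22876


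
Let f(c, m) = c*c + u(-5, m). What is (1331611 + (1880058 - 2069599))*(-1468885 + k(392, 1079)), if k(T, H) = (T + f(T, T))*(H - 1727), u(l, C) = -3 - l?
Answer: -115689942490830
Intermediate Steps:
f(c, m) = 2 + c² (f(c, m) = c*c + (-3 - 1*(-5)) = c² + (-3 + 5) = c² + 2 = 2 + c²)
k(T, H) = (-1727 + H)*(2 + T + T²) (k(T, H) = (T + (2 + T²))*(H - 1727) = (2 + T + T²)*(-1727 + H) = (-1727 + H)*(2 + T + T²))
(1331611 + (1880058 - 2069599))*(-1468885 + k(392, 1079)) = (1331611 + (1880058 - 2069599))*(-1468885 + (-3454 - 1727*392 - 1727*392² + 1079*392 + 1079*(2 + 392²))) = (1331611 - 189541)*(-1468885 + (-3454 - 676984 - 1727*153664 + 422968 + 1079*(2 + 153664))) = 1142070*(-1468885 + (-3454 - 676984 - 265377728 + 422968 + 1079*153666)) = 1142070*(-1468885 + (-3454 - 676984 - 265377728 + 422968 + 165805614)) = 1142070*(-1468885 - 99829584) = 1142070*(-101298469) = -115689942490830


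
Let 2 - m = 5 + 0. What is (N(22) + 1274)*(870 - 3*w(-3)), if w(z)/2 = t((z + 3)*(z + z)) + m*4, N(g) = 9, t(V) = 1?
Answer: 1200888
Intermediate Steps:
m = -3 (m = 2 - (5 + 0) = 2 - 1*5 = 2 - 5 = -3)
w(z) = -22 (w(z) = 2*(1 - 3*4) = 2*(1 - 12) = 2*(-11) = -22)
(N(22) + 1274)*(870 - 3*w(-3)) = (9 + 1274)*(870 - 3*(-22)) = 1283*(870 + 66) = 1283*936 = 1200888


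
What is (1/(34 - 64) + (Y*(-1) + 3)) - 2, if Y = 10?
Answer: -271/30 ≈ -9.0333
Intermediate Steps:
(1/(34 - 64) + (Y*(-1) + 3)) - 2 = (1/(34 - 64) + (10*(-1) + 3)) - 2 = (1/(-30) + (-10 + 3)) - 2 = (-1/30 - 7) - 2 = -211/30 - 2 = -271/30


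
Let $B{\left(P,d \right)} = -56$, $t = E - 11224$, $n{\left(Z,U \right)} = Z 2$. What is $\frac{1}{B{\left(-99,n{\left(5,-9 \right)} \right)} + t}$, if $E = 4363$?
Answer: $- \frac{1}{6917} \approx -0.00014457$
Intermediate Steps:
$n{\left(Z,U \right)} = 2 Z$
$t = -6861$ ($t = 4363 - 11224 = -6861$)
$\frac{1}{B{\left(-99,n{\left(5,-9 \right)} \right)} + t} = \frac{1}{-56 - 6861} = \frac{1}{-6917} = - \frac{1}{6917}$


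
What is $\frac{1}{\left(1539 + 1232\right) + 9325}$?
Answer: $\frac{1}{12096} \approx 8.2672 \cdot 10^{-5}$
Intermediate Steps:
$\frac{1}{\left(1539 + 1232\right) + 9325} = \frac{1}{2771 + 9325} = \frac{1}{12096}$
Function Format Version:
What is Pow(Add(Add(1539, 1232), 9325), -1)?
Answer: Rational(1, 12096) ≈ 8.2672e-5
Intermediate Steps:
Pow(Add(Add(1539, 1232), 9325), -1) = Pow(Add(2771, 9325), -1) = Pow(12096, -1) = Rational(1, 12096)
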